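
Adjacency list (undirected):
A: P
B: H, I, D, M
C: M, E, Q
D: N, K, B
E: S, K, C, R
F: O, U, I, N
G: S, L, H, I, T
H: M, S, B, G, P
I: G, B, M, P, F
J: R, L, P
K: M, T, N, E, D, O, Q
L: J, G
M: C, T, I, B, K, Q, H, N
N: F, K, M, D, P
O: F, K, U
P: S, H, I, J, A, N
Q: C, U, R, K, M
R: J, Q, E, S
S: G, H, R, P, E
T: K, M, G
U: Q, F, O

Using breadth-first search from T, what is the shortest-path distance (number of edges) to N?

Level 0: T
Level 1: G, K, M
Level 2: B, C, D, E, H, I, L, N, O, Q, S
Level 3: F, J, P, R, U
Level 4: A
N first appears at level 2.

2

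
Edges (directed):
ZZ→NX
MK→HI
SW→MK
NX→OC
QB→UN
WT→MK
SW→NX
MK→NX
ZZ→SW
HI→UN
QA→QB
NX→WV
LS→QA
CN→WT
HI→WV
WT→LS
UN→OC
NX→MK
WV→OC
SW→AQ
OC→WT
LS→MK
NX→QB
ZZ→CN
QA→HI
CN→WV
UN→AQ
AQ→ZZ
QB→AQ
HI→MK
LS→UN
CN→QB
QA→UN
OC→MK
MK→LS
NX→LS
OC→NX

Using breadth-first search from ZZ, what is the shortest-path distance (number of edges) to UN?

Level 0: ZZ
Level 1: CN, NX, SW
Level 2: AQ, LS, MK, OC, QB, WT, WV
Level 3: HI, QA, UN
UN first appears at level 3.

3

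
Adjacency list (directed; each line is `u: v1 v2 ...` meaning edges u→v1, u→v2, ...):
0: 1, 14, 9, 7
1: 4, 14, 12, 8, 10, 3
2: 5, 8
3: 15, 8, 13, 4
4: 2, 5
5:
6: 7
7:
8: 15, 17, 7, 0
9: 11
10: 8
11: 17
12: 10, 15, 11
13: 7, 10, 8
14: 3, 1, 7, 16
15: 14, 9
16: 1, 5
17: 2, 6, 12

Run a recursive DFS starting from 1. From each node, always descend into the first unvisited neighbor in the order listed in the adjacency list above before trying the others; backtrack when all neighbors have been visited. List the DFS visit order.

Visit 1
1 → 4
4 → 2
2 → 5
2 → 8
8 → 15
15 → 14
14 → 3
3 → 13
13 → 7
13 → 10
14 → 16
15 → 9
9 → 11
11 → 17
17 → 6
17 → 12
8 → 0

1 -> 4 -> 2 -> 5 -> 8 -> 15 -> 14 -> 3 -> 13 -> 7 -> 10 -> 16 -> 9 -> 11 -> 17 -> 6 -> 12 -> 0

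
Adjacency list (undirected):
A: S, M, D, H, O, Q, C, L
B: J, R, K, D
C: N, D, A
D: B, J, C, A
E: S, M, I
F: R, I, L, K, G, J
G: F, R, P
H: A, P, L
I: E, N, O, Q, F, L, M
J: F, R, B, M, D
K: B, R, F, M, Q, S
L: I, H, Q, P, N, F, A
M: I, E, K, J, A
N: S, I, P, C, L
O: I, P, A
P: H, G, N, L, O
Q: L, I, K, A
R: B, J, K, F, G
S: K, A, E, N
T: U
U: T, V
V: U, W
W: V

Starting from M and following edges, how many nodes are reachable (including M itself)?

19

BFS from M visits: M, I, E, K, J, A, N, O, Q, F, L, S, B, R, D, H, C, P, G
Reachable nodes: 19 of 23 total.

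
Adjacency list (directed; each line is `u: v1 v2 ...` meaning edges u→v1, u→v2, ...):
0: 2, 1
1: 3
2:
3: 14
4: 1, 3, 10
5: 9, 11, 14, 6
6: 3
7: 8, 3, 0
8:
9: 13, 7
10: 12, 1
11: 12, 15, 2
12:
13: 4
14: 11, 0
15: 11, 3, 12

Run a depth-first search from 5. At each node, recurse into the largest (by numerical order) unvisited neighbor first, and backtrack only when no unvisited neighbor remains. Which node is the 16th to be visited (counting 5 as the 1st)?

Visit 5
5 → 14
14 → 11
11 → 15
15 → 12
15 → 3
11 → 2
14 → 0
0 → 1
5 → 9
9 → 13
13 → 4
4 → 10
9 → 7
7 → 8
5 → 6

Visit order: 5, 14, 11, 15, 12, 3, 2, 0, 1, 9, 13, 4, 10, 7, 8, 6

6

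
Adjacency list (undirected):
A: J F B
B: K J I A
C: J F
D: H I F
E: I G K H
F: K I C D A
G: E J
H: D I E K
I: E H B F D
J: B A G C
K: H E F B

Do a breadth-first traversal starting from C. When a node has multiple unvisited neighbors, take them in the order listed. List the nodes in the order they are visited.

C -> J -> F -> B -> A -> G -> K -> I -> D -> E -> H

Visit C; enqueue J, F → queue [J, F]
Visit J; enqueue B, A, G → queue [F, B, A, G]
Visit F; enqueue K, I, D → queue [B, A, G, K, I, D]
Visit B → queue [A, G, K, I, D]
Visit A → queue [G, K, I, D]
Visit G; enqueue E → queue [K, I, D, E]
Visit K; enqueue H → queue [I, D, E, H]
Visit I → queue [D, E, H]
Visit D → queue [E, H]
Visit E → queue [H]
Visit H → queue []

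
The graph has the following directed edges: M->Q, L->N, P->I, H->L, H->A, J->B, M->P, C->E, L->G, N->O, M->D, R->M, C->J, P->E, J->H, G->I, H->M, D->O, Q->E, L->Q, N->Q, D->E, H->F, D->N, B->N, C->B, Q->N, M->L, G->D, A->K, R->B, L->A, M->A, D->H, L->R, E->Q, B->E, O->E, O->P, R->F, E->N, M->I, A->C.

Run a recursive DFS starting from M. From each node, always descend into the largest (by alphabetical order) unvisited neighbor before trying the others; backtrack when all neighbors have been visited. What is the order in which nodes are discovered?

Visit M
M → Q
Q → N
N → O
O → P
P → I
P → E
M → L
L → R
R → F
R → B
L → G
G → D
D → H
H → A
A → K
A → C
C → J

M, Q, N, O, P, I, E, L, R, F, B, G, D, H, A, K, C, J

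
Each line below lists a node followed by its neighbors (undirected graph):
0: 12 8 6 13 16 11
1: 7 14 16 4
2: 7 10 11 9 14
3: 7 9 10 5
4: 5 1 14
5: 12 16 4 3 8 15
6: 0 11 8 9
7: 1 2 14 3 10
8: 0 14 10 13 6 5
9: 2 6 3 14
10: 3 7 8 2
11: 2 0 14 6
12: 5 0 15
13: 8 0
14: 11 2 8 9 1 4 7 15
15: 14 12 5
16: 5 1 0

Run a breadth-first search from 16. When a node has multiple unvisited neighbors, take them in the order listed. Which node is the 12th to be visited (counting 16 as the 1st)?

Visit 16; enqueue 5, 1, 0 → queue [5, 1, 0]
Visit 5; enqueue 12, 4, 3, 8, 15 → queue [1, 0, 12, 4, 3, 8, 15]
Visit 1; enqueue 7, 14 → queue [0, 12, 4, 3, 8, 15, 7, 14]
Visit 0; enqueue 6, 13, 11 → queue [12, 4, 3, 8, 15, 7, 14, 6, 13, 11]
Visit 12 → queue [4, 3, 8, 15, 7, 14, 6, 13, 11]
Visit 4 → queue [3, 8, 15, 7, 14, 6, 13, 11]
Visit 3; enqueue 9, 10 → queue [8, 15, 7, 14, 6, 13, 11, 9, 10]
Visit 8 → queue [15, 7, 14, 6, 13, 11, 9, 10]
Visit 15 → queue [7, 14, 6, 13, 11, 9, 10]
Visit 7; enqueue 2 → queue [14, 6, 13, 11, 9, 10, 2]
Visit 14 → queue [6, 13, 11, 9, 10, 2]
Visit 6 → queue [13, 11, 9, 10, 2]
Visit 13 → queue [11, 9, 10, 2]
Visit 11 → queue [9, 10, 2]
Visit 9 → queue [10, 2]
Visit 10 → queue [2]
Visit 2 → queue []

Visit order: 16, 5, 1, 0, 12, 4, 3, 8, 15, 7, 14, 6, 13, 11, 9, 10, 2

6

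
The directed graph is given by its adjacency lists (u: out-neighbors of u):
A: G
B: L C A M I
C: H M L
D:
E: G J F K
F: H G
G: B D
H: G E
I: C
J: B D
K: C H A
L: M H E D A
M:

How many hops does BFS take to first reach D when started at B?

Level 0: B
Level 1: A, C, I, L, M
Level 2: D, E, G, H
Level 3: F, J, K
D first appears at level 2.

2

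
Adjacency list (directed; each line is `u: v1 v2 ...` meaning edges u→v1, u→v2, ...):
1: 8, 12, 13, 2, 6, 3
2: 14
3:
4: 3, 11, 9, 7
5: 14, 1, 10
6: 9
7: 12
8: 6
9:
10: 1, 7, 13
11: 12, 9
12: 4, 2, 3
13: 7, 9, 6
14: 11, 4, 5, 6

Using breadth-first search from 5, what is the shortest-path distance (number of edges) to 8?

Level 0: 5
Level 1: 1, 10, 14
Level 2: 2, 3, 4, 6, 7, 8, 11, 12, 13
Level 3: 9
8 first appears at level 2.

2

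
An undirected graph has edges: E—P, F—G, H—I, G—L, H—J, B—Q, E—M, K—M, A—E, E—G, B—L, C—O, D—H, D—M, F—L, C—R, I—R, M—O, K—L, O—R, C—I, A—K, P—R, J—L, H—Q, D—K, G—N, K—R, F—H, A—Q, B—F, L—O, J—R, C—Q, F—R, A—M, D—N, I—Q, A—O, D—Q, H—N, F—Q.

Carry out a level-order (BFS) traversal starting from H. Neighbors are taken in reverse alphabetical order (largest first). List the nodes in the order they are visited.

Visit H; enqueue Q, N, J, I, F, D → queue [Q, N, J, I, F, D]
Visit Q; enqueue C, B, A → queue [N, J, I, F, D, C, B, A]
Visit N; enqueue G → queue [J, I, F, D, C, B, A, G]
Visit J; enqueue R, L → queue [I, F, D, C, B, A, G, R, L]
Visit I → queue [F, D, C, B, A, G, R, L]
Visit F → queue [D, C, B, A, G, R, L]
Visit D; enqueue M, K → queue [C, B, A, G, R, L, M, K]
Visit C; enqueue O → queue [B, A, G, R, L, M, K, O]
Visit B → queue [A, G, R, L, M, K, O]
Visit A; enqueue E → queue [G, R, L, M, K, O, E]
Visit G → queue [R, L, M, K, O, E]
Visit R; enqueue P → queue [L, M, K, O, E, P]
Visit L → queue [M, K, O, E, P]
Visit M → queue [K, O, E, P]
Visit K → queue [O, E, P]
Visit O → queue [E, P]
Visit E → queue [P]
Visit P → queue []

H, Q, N, J, I, F, D, C, B, A, G, R, L, M, K, O, E, P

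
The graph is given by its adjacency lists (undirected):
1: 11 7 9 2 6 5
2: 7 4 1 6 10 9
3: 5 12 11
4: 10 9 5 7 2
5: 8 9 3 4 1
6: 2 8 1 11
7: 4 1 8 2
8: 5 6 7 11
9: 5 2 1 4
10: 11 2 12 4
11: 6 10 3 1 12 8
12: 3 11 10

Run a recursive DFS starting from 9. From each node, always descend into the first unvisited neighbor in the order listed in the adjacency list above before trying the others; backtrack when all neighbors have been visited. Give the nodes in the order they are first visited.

9 → 5 → 8 → 6 → 2 → 7 → 4 → 10 → 11 → 3 → 12 → 1

Visit 9
9 → 5
5 → 8
8 → 6
6 → 2
2 → 7
7 → 4
4 → 10
10 → 11
11 → 3
3 → 12
11 → 1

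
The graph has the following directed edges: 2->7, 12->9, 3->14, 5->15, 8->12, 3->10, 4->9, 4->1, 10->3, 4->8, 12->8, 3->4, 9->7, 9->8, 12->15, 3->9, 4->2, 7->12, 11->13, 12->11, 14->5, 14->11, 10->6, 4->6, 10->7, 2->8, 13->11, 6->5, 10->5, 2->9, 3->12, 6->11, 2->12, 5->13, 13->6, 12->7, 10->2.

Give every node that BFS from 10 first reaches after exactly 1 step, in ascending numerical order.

2, 3, 5, 6, 7

Level 0: 10
Level 1: 2, 3, 5, 6, 7
Level 2: 4, 8, 9, 11, 12, 13, 14, 15
Level 3: 1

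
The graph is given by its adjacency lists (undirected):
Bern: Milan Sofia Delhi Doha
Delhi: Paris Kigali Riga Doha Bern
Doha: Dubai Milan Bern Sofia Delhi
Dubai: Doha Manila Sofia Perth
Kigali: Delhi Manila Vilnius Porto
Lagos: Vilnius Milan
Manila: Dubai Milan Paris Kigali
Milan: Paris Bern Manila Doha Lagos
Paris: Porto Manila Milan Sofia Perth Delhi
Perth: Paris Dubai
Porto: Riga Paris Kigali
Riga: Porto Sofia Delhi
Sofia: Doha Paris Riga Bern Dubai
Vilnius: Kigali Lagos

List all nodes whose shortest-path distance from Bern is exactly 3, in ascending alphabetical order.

Perth, Porto, Vilnius

Level 0: Bern
Level 1: Delhi, Doha, Milan, Sofia
Level 2: Dubai, Kigali, Lagos, Manila, Paris, Riga
Level 3: Perth, Porto, Vilnius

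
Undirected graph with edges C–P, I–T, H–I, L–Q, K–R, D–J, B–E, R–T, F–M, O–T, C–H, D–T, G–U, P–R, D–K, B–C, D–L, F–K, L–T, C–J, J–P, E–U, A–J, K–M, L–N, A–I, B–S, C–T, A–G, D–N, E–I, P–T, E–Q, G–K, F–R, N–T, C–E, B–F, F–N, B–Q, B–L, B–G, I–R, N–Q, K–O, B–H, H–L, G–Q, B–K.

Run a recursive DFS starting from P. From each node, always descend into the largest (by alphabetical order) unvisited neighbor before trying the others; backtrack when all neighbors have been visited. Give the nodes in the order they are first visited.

P T R K O M F N Q L H I E U G B S C J D A

Visit P
P → T
T → R
R → K
K → O
K → M
M → F
F → N
N → Q
Q → L
L → H
H → I
I → E
E → U
U → G
G → B
B → S
B → C
C → J
J → D
J → A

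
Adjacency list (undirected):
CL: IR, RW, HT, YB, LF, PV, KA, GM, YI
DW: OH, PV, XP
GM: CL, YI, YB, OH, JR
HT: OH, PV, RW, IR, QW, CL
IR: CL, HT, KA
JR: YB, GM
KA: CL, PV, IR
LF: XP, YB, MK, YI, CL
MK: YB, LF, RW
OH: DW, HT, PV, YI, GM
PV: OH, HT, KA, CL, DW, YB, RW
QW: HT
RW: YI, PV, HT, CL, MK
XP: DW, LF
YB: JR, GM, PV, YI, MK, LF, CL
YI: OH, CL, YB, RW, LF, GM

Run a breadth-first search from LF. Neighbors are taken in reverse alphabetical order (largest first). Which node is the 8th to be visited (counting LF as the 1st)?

Visit LF; enqueue YI, YB, XP, MK, CL → queue [YI, YB, XP, MK, CL]
Visit YI; enqueue RW, OH, GM → queue [YB, XP, MK, CL, RW, OH, GM]
Visit YB; enqueue PV, JR → queue [XP, MK, CL, RW, OH, GM, PV, JR]
Visit XP; enqueue DW → queue [MK, CL, RW, OH, GM, PV, JR, DW]
Visit MK → queue [CL, RW, OH, GM, PV, JR, DW]
Visit CL; enqueue KA, IR, HT → queue [RW, OH, GM, PV, JR, DW, KA, IR, HT]
Visit RW → queue [OH, GM, PV, JR, DW, KA, IR, HT]
Visit OH → queue [GM, PV, JR, DW, KA, IR, HT]
Visit GM → queue [PV, JR, DW, KA, IR, HT]
Visit PV → queue [JR, DW, KA, IR, HT]
Visit JR → queue [DW, KA, IR, HT]
Visit DW → queue [KA, IR, HT]
Visit KA → queue [IR, HT]
Visit IR → queue [HT]
Visit HT; enqueue QW → queue [QW]
Visit QW → queue []

Visit order: LF, YI, YB, XP, MK, CL, RW, OH, GM, PV, JR, DW, KA, IR, HT, QW

OH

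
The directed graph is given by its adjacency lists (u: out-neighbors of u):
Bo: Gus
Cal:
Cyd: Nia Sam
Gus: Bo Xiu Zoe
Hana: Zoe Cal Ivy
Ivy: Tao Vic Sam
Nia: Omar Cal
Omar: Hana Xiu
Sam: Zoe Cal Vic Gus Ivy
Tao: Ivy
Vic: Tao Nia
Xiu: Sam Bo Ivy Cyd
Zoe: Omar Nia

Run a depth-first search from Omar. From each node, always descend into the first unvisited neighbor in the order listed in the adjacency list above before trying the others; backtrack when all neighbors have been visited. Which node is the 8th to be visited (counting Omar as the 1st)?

Vic

Visit Omar
Omar → Hana
Hana → Zoe
Zoe → Nia
Nia → Cal
Hana → Ivy
Ivy → Tao
Ivy → Vic
Ivy → Sam
Sam → Gus
Gus → Bo
Gus → Xiu
Xiu → Cyd

Visit order: Omar, Hana, Zoe, Nia, Cal, Ivy, Tao, Vic, Sam, Gus, Bo, Xiu, Cyd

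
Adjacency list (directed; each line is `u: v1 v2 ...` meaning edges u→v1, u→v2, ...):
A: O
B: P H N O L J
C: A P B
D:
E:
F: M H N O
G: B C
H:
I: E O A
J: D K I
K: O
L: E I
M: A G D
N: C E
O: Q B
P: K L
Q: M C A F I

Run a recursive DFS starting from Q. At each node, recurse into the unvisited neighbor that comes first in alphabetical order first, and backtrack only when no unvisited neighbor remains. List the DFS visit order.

Q A O B H J D I E K L N C P F M G

Visit Q
Q → A
A → O
O → B
B → H
B → J
J → D
J → I
I → E
J → K
B → L
B → N
N → C
C → P
Q → F
F → M
M → G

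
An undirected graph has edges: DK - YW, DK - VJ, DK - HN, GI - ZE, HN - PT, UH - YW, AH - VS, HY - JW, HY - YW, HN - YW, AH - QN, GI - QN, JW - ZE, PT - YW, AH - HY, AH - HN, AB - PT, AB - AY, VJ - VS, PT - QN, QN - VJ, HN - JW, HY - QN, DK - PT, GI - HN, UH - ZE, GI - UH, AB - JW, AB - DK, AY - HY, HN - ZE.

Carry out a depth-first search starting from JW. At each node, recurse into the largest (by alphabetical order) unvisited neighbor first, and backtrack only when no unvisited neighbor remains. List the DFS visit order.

JW -> ZE -> UH -> YW -> PT -> QN -> VJ -> VS -> AH -> HY -> AY -> AB -> DK -> HN -> GI

Visit JW
JW → ZE
ZE → UH
UH → YW
YW → PT
PT → QN
QN → VJ
VJ → VS
VS → AH
AH → HY
HY → AY
AY → AB
AB → DK
DK → HN
HN → GI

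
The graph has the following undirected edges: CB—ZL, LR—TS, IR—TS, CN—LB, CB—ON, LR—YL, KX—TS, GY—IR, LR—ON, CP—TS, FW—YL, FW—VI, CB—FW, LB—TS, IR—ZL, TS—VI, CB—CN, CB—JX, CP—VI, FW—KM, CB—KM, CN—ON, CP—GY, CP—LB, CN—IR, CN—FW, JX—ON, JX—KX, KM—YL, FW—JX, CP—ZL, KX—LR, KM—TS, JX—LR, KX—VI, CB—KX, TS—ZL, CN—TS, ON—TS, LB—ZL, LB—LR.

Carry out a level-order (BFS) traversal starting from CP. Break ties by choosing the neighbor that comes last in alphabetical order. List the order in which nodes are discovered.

CP, ZL, VI, TS, LB, GY, IR, CB, KX, FW, ON, LR, KM, CN, JX, YL

Visit CP; enqueue ZL, VI, TS, LB, GY → queue [ZL, VI, TS, LB, GY]
Visit ZL; enqueue IR, CB → queue [VI, TS, LB, GY, IR, CB]
Visit VI; enqueue KX, FW → queue [TS, LB, GY, IR, CB, KX, FW]
Visit TS; enqueue ON, LR, KM, CN → queue [LB, GY, IR, CB, KX, FW, ON, LR, KM, CN]
Visit LB → queue [GY, IR, CB, KX, FW, ON, LR, KM, CN]
Visit GY → queue [IR, CB, KX, FW, ON, LR, KM, CN]
Visit IR → queue [CB, KX, FW, ON, LR, KM, CN]
Visit CB; enqueue JX → queue [KX, FW, ON, LR, KM, CN, JX]
Visit KX → queue [FW, ON, LR, KM, CN, JX]
Visit FW; enqueue YL → queue [ON, LR, KM, CN, JX, YL]
Visit ON → queue [LR, KM, CN, JX, YL]
Visit LR → queue [KM, CN, JX, YL]
Visit KM → queue [CN, JX, YL]
Visit CN → queue [JX, YL]
Visit JX → queue [YL]
Visit YL → queue []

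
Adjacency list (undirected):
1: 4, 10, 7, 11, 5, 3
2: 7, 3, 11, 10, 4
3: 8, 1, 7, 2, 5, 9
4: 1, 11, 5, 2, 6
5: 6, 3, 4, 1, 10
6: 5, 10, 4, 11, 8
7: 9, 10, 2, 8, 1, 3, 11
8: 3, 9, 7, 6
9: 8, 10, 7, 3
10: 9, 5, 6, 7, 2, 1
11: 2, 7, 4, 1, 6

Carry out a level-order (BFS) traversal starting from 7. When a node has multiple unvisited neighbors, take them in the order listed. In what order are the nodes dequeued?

Visit 7; enqueue 9, 10, 2, 8, 1, 3, 11 → queue [9, 10, 2, 8, 1, 3, 11]
Visit 9 → queue [10, 2, 8, 1, 3, 11]
Visit 10; enqueue 5, 6 → queue [2, 8, 1, 3, 11, 5, 6]
Visit 2; enqueue 4 → queue [8, 1, 3, 11, 5, 6, 4]
Visit 8 → queue [1, 3, 11, 5, 6, 4]
Visit 1 → queue [3, 11, 5, 6, 4]
Visit 3 → queue [11, 5, 6, 4]
Visit 11 → queue [5, 6, 4]
Visit 5 → queue [6, 4]
Visit 6 → queue [4]
Visit 4 → queue []

7 → 9 → 10 → 2 → 8 → 1 → 3 → 11 → 5 → 6 → 4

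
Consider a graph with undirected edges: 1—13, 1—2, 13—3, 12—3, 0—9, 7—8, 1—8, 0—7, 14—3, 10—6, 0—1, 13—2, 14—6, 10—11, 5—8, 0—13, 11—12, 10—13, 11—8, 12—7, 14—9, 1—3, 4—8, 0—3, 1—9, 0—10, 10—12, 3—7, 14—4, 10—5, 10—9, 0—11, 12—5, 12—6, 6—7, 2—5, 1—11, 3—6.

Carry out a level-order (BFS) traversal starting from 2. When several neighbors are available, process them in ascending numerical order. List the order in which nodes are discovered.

2, 1, 5, 13, 0, 3, 8, 9, 11, 10, 12, 7, 6, 14, 4

Visit 2; enqueue 1, 5, 13 → queue [1, 5, 13]
Visit 1; enqueue 0, 3, 8, 9, 11 → queue [5, 13, 0, 3, 8, 9, 11]
Visit 5; enqueue 10, 12 → queue [13, 0, 3, 8, 9, 11, 10, 12]
Visit 13 → queue [0, 3, 8, 9, 11, 10, 12]
Visit 0; enqueue 7 → queue [3, 8, 9, 11, 10, 12, 7]
Visit 3; enqueue 6, 14 → queue [8, 9, 11, 10, 12, 7, 6, 14]
Visit 8; enqueue 4 → queue [9, 11, 10, 12, 7, 6, 14, 4]
Visit 9 → queue [11, 10, 12, 7, 6, 14, 4]
Visit 11 → queue [10, 12, 7, 6, 14, 4]
Visit 10 → queue [12, 7, 6, 14, 4]
Visit 12 → queue [7, 6, 14, 4]
Visit 7 → queue [6, 14, 4]
Visit 6 → queue [14, 4]
Visit 14 → queue [4]
Visit 4 → queue []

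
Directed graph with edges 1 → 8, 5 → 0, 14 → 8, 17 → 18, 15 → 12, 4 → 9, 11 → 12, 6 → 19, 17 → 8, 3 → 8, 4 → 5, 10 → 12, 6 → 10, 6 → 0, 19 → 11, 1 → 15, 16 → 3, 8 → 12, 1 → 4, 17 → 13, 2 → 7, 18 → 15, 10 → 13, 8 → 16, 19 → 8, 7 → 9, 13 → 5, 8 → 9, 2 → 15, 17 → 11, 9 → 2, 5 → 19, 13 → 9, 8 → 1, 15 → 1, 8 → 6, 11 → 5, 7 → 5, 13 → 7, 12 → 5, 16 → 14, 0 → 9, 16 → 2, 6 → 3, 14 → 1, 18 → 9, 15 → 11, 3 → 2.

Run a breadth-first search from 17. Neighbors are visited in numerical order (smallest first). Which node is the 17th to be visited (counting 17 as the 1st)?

Visit 17; enqueue 8, 11, 13, 18 → queue [8, 11, 13, 18]
Visit 8; enqueue 1, 6, 9, 12, 16 → queue [11, 13, 18, 1, 6, 9, 12, 16]
Visit 11; enqueue 5 → queue [13, 18, 1, 6, 9, 12, 16, 5]
Visit 13; enqueue 7 → queue [18, 1, 6, 9, 12, 16, 5, 7]
Visit 18; enqueue 15 → queue [1, 6, 9, 12, 16, 5, 7, 15]
Visit 1; enqueue 4 → queue [6, 9, 12, 16, 5, 7, 15, 4]
Visit 6; enqueue 0, 3, 10, 19 → queue [9, 12, 16, 5, 7, 15, 4, 0, 3, 10, 19]
Visit 9; enqueue 2 → queue [12, 16, 5, 7, 15, 4, 0, 3, 10, 19, 2]
Visit 12 → queue [16, 5, 7, 15, 4, 0, 3, 10, 19, 2]
Visit 16; enqueue 14 → queue [5, 7, 15, 4, 0, 3, 10, 19, 2, 14]
Visit 5 → queue [7, 15, 4, 0, 3, 10, 19, 2, 14]
Visit 7 → queue [15, 4, 0, 3, 10, 19, 2, 14]
Visit 15 → queue [4, 0, 3, 10, 19, 2, 14]
Visit 4 → queue [0, 3, 10, 19, 2, 14]
Visit 0 → queue [3, 10, 19, 2, 14]
Visit 3 → queue [10, 19, 2, 14]
Visit 10 → queue [19, 2, 14]
Visit 19 → queue [2, 14]
Visit 2 → queue [14]
Visit 14 → queue []

Visit order: 17, 8, 11, 13, 18, 1, 6, 9, 12, 16, 5, 7, 15, 4, 0, 3, 10, 19, 2, 14

10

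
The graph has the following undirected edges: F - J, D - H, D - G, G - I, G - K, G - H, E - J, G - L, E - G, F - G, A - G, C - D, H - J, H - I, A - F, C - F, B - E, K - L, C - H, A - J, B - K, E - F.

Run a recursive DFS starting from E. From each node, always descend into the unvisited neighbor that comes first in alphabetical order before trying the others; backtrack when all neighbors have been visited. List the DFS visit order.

E -> B -> K -> G -> A -> F -> C -> D -> H -> I -> J -> L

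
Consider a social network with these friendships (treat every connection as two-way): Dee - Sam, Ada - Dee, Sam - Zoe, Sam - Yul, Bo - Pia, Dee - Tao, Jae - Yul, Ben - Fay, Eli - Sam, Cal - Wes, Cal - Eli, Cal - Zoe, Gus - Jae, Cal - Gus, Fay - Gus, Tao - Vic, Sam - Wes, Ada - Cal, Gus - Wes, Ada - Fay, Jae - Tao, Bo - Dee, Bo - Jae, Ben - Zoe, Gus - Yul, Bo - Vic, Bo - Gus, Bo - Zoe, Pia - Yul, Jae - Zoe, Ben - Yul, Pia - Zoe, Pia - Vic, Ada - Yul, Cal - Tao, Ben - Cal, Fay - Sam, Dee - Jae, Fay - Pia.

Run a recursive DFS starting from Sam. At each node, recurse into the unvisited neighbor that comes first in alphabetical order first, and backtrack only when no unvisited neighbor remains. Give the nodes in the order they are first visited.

Visit Sam
Sam → Dee
Dee → Ada
Ada → Cal
Cal → Ben
Ben → Fay
Fay → Gus
Gus → Bo
Bo → Jae
Jae → Tao
Tao → Vic
Vic → Pia
Pia → Yul
Pia → Zoe
Gus → Wes
Cal → Eli

Sam → Dee → Ada → Cal → Ben → Fay → Gus → Bo → Jae → Tao → Vic → Pia → Yul → Zoe → Wes → Eli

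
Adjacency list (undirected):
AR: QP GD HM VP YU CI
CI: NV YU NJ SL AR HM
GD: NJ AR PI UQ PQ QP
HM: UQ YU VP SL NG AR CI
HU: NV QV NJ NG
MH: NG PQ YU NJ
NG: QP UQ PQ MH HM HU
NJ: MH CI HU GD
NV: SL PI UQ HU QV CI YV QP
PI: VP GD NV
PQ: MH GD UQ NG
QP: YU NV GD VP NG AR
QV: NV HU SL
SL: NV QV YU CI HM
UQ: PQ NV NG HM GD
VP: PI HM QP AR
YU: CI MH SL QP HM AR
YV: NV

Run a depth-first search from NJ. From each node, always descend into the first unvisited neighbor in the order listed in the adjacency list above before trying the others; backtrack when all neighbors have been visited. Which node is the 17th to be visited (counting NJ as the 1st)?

PI

Visit NJ
NJ → MH
MH → NG
NG → QP
QP → YU
YU → CI
CI → NV
NV → SL
SL → QV
QV → HU
SL → HM
HM → UQ
UQ → PQ
PQ → GD
GD → AR
AR → VP
VP → PI
NV → YV

Visit order: NJ, MH, NG, QP, YU, CI, NV, SL, QV, HU, HM, UQ, PQ, GD, AR, VP, PI, YV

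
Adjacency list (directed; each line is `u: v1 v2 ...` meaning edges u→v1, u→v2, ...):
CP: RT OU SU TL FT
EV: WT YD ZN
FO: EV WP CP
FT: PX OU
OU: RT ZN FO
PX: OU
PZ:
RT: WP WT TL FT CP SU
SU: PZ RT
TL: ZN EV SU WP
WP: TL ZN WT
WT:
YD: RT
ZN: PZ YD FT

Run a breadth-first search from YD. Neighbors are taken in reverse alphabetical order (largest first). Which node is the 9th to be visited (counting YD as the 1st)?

ZN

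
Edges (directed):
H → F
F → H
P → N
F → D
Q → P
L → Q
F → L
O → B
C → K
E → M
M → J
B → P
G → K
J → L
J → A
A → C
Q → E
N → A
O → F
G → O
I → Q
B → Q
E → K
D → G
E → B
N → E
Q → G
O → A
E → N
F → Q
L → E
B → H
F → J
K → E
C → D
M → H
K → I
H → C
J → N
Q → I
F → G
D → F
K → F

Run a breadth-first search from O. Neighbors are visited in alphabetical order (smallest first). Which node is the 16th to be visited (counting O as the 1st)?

I

Visit O; enqueue A, B, F → queue [A, B, F]
Visit A; enqueue C → queue [B, F, C]
Visit B; enqueue H, P, Q → queue [F, C, H, P, Q]
Visit F; enqueue D, G, J, L → queue [C, H, P, Q, D, G, J, L]
Visit C; enqueue K → queue [H, P, Q, D, G, J, L, K]
Visit H → queue [P, Q, D, G, J, L, K]
Visit P; enqueue N → queue [Q, D, G, J, L, K, N]
Visit Q; enqueue E, I → queue [D, G, J, L, K, N, E, I]
Visit D → queue [G, J, L, K, N, E, I]
Visit G → queue [J, L, K, N, E, I]
Visit J → queue [L, K, N, E, I]
Visit L → queue [K, N, E, I]
Visit K → queue [N, E, I]
Visit N → queue [E, I]
Visit E; enqueue M → queue [I, M]
Visit I → queue [M]
Visit M → queue []

Visit order: O, A, B, F, C, H, P, Q, D, G, J, L, K, N, E, I, M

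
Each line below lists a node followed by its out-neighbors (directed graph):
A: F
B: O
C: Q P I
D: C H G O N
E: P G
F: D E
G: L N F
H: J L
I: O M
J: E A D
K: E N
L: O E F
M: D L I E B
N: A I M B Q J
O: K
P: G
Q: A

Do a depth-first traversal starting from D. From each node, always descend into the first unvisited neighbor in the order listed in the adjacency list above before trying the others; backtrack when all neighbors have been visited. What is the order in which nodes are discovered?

Visit D
D → C
C → Q
Q → A
A → F
F → E
E → P
P → G
G → L
L → O
O → K
K → N
N → I
I → M
M → B
N → J
D → H

D → C → Q → A → F → E → P → G → L → O → K → N → I → M → B → J → H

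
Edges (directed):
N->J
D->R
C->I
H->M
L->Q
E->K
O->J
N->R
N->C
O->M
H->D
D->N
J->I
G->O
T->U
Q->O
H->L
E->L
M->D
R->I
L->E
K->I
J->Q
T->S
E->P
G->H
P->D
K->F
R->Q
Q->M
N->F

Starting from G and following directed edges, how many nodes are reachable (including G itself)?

BFS from G visits: G, O, H, M, J, L, D, Q, I, E, R, N, P, K, F, C
Reachable nodes: 16 of 19 total.

16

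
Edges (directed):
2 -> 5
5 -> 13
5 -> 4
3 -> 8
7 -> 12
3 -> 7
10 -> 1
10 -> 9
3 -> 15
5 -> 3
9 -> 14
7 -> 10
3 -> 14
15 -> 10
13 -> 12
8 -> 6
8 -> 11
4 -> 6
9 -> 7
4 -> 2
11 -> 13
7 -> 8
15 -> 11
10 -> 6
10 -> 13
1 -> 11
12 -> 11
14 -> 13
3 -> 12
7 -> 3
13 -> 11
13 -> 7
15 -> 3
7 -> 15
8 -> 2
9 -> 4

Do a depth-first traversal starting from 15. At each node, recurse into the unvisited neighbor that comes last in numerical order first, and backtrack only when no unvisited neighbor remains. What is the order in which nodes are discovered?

Visit 15
15 → 11
11 → 13
13 → 12
13 → 7
7 → 10
10 → 9
9 → 14
9 → 4
4 → 6
4 → 2
2 → 5
5 → 3
3 → 8
10 → 1

15, 11, 13, 12, 7, 10, 9, 14, 4, 6, 2, 5, 3, 8, 1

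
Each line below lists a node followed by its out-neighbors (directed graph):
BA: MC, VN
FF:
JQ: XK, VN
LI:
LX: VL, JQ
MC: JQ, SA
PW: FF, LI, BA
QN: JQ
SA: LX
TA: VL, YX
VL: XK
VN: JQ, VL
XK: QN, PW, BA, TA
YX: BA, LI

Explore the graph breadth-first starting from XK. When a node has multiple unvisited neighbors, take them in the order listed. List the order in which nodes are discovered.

XK, QN, PW, BA, TA, JQ, FF, LI, MC, VN, VL, YX, SA, LX

Visit XK; enqueue QN, PW, BA, TA → queue [QN, PW, BA, TA]
Visit QN; enqueue JQ → queue [PW, BA, TA, JQ]
Visit PW; enqueue FF, LI → queue [BA, TA, JQ, FF, LI]
Visit BA; enqueue MC, VN → queue [TA, JQ, FF, LI, MC, VN]
Visit TA; enqueue VL, YX → queue [JQ, FF, LI, MC, VN, VL, YX]
Visit JQ → queue [FF, LI, MC, VN, VL, YX]
Visit FF → queue [LI, MC, VN, VL, YX]
Visit LI → queue [MC, VN, VL, YX]
Visit MC; enqueue SA → queue [VN, VL, YX, SA]
Visit VN → queue [VL, YX, SA]
Visit VL → queue [YX, SA]
Visit YX → queue [SA]
Visit SA; enqueue LX → queue [LX]
Visit LX → queue []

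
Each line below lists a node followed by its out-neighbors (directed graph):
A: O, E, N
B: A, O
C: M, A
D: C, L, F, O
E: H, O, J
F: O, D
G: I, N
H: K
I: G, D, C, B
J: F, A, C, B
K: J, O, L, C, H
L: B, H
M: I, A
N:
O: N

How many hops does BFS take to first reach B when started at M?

Level 0: M
Level 1: A, I
Level 2: B, C, D, E, G, N, O
Level 3: F, H, J, L
Level 4: K
B first appears at level 2.

2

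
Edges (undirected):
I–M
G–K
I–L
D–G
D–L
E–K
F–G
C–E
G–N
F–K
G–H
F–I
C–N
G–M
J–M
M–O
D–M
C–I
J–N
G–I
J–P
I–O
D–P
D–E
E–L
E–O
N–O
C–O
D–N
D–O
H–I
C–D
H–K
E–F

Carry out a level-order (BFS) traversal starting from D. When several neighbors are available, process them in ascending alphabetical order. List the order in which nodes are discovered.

D, C, E, G, L, M, N, O, P, I, F, K, H, J

Visit D; enqueue C, E, G, L, M, N, O, P → queue [C, E, G, L, M, N, O, P]
Visit C; enqueue I → queue [E, G, L, M, N, O, P, I]
Visit E; enqueue F, K → queue [G, L, M, N, O, P, I, F, K]
Visit G; enqueue H → queue [L, M, N, O, P, I, F, K, H]
Visit L → queue [M, N, O, P, I, F, K, H]
Visit M; enqueue J → queue [N, O, P, I, F, K, H, J]
Visit N → queue [O, P, I, F, K, H, J]
Visit O → queue [P, I, F, K, H, J]
Visit P → queue [I, F, K, H, J]
Visit I → queue [F, K, H, J]
Visit F → queue [K, H, J]
Visit K → queue [H, J]
Visit H → queue [J]
Visit J → queue []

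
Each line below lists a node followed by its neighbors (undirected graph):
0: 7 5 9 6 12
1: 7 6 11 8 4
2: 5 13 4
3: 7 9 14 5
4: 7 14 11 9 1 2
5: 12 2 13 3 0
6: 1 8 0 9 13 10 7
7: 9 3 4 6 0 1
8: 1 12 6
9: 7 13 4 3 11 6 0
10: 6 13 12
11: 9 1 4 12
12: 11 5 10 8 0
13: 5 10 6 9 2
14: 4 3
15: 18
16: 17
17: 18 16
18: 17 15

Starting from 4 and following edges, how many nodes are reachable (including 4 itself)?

BFS from 4 visits: 4, 14, 11, 9, 7, 2, 1, 3, 12, 13, 6, 0, 5, 8, 10
Reachable nodes: 15 of 19 total.

15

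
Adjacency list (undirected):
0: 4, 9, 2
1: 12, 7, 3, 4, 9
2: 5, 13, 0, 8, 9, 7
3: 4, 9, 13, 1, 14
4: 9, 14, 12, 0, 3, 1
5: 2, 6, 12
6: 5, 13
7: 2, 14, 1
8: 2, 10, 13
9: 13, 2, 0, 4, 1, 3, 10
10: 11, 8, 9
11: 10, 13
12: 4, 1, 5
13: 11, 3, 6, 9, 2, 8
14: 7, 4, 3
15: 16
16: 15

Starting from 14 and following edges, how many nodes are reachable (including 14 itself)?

15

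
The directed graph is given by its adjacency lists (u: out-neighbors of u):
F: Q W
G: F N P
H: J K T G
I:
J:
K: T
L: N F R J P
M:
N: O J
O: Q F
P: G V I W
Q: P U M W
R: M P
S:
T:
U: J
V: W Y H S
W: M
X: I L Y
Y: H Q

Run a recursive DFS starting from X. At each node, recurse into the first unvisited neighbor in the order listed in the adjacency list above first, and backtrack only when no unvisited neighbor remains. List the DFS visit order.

Visit X
X → I
X → L
L → N
N → O
O → Q
Q → P
P → G
G → F
F → W
W → M
P → V
V → Y
Y → H
H → J
H → K
K → T
V → S
Q → U
L → R

X I L N O Q P G F W M V Y H J K T S U R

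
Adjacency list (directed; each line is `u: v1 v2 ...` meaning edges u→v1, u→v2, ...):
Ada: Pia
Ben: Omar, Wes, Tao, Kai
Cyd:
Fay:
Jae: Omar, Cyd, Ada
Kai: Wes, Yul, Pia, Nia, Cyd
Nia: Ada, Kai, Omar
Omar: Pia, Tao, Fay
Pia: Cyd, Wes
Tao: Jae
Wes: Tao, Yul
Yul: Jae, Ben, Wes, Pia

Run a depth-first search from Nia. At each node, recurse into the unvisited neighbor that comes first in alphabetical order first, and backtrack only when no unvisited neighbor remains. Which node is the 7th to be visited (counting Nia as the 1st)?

Jae

Visit Nia
Nia → Ada
Ada → Pia
Pia → Cyd
Pia → Wes
Wes → Tao
Tao → Jae
Jae → Omar
Omar → Fay
Wes → Yul
Yul → Ben
Ben → Kai

Visit order: Nia, Ada, Pia, Cyd, Wes, Tao, Jae, Omar, Fay, Yul, Ben, Kai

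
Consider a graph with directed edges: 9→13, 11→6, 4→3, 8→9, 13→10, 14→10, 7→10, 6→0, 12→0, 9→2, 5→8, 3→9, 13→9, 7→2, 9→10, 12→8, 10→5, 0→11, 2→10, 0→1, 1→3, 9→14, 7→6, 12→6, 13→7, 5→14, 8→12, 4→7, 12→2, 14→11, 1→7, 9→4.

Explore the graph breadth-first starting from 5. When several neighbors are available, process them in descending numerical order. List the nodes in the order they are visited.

Visit 5; enqueue 14, 8 → queue [14, 8]
Visit 14; enqueue 11, 10 → queue [8, 11, 10]
Visit 8; enqueue 12, 9 → queue [11, 10, 12, 9]
Visit 11; enqueue 6 → queue [10, 12, 9, 6]
Visit 10 → queue [12, 9, 6]
Visit 12; enqueue 2, 0 → queue [9, 6, 2, 0]
Visit 9; enqueue 13, 4 → queue [6, 2, 0, 13, 4]
Visit 6 → queue [2, 0, 13, 4]
Visit 2 → queue [0, 13, 4]
Visit 0; enqueue 1 → queue [13, 4, 1]
Visit 13; enqueue 7 → queue [4, 1, 7]
Visit 4; enqueue 3 → queue [1, 7, 3]
Visit 1 → queue [7, 3]
Visit 7 → queue [3]
Visit 3 → queue []

5, 14, 8, 11, 10, 12, 9, 6, 2, 0, 13, 4, 1, 7, 3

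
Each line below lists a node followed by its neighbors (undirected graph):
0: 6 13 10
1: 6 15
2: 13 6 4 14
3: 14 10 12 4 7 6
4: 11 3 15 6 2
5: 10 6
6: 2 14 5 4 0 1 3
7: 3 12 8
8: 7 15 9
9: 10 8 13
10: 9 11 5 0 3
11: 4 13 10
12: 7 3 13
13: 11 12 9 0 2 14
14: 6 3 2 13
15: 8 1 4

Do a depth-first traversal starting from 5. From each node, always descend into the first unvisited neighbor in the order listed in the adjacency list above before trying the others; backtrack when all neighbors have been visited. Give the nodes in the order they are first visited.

Visit 5
5 → 10
10 → 9
9 → 8
8 → 7
7 → 3
3 → 14
14 → 6
6 → 2
2 → 13
13 → 11
11 → 4
4 → 15
15 → 1
13 → 12
13 → 0

5 10 9 8 7 3 14 6 2 13 11 4 15 1 12 0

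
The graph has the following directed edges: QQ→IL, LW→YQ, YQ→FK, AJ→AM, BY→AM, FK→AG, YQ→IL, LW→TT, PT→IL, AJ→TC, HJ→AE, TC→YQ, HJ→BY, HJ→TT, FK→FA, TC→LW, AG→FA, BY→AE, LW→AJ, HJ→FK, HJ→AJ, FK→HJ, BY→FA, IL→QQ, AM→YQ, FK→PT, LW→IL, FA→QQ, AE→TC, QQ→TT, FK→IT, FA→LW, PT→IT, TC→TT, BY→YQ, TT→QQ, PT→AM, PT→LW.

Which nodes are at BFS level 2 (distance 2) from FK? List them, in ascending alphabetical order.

Level 0: FK
Level 1: AG, FA, HJ, IT, PT
Level 2: AE, AJ, AM, BY, IL, LW, QQ, TT
Level 3: TC, YQ

AE, AJ, AM, BY, IL, LW, QQ, TT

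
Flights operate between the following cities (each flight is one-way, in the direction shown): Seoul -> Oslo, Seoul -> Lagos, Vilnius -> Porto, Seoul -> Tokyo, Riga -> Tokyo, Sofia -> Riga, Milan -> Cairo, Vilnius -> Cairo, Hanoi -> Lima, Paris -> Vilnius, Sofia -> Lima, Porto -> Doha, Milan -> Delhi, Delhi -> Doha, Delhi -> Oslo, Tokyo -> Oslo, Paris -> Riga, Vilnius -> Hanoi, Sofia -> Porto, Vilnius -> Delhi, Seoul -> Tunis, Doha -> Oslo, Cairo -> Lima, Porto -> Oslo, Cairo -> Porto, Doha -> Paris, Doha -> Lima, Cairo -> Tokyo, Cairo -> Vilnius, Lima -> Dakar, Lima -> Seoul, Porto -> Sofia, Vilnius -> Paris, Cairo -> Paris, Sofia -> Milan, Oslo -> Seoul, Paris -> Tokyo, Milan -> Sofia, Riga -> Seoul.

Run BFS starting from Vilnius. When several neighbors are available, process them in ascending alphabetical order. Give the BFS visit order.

Visit Vilnius; enqueue Cairo, Delhi, Hanoi, Paris, Porto → queue [Cairo, Delhi, Hanoi, Paris, Porto]
Visit Cairo; enqueue Lima, Tokyo → queue [Delhi, Hanoi, Paris, Porto, Lima, Tokyo]
Visit Delhi; enqueue Doha, Oslo → queue [Hanoi, Paris, Porto, Lima, Tokyo, Doha, Oslo]
Visit Hanoi → queue [Paris, Porto, Lima, Tokyo, Doha, Oslo]
Visit Paris; enqueue Riga → queue [Porto, Lima, Tokyo, Doha, Oslo, Riga]
Visit Porto; enqueue Sofia → queue [Lima, Tokyo, Doha, Oslo, Riga, Sofia]
Visit Lima; enqueue Dakar, Seoul → queue [Tokyo, Doha, Oslo, Riga, Sofia, Dakar, Seoul]
Visit Tokyo → queue [Doha, Oslo, Riga, Sofia, Dakar, Seoul]
Visit Doha → queue [Oslo, Riga, Sofia, Dakar, Seoul]
Visit Oslo → queue [Riga, Sofia, Dakar, Seoul]
Visit Riga → queue [Sofia, Dakar, Seoul]
Visit Sofia; enqueue Milan → queue [Dakar, Seoul, Milan]
Visit Dakar → queue [Seoul, Milan]
Visit Seoul; enqueue Lagos, Tunis → queue [Milan, Lagos, Tunis]
Visit Milan → queue [Lagos, Tunis]
Visit Lagos → queue [Tunis]
Visit Tunis → queue []

Vilnius, Cairo, Delhi, Hanoi, Paris, Porto, Lima, Tokyo, Doha, Oslo, Riga, Sofia, Dakar, Seoul, Milan, Lagos, Tunis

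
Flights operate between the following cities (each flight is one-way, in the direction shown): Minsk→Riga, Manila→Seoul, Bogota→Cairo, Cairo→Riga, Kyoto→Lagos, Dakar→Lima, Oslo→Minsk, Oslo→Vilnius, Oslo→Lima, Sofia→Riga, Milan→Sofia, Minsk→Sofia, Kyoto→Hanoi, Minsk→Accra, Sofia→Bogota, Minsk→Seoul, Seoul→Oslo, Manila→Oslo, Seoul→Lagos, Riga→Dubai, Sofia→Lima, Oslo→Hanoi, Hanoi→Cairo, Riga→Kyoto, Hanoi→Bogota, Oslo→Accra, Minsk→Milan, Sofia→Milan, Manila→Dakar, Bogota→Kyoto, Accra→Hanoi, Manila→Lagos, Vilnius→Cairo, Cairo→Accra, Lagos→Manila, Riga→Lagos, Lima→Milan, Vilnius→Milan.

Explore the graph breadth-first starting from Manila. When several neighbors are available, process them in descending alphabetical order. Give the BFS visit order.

Visit Manila; enqueue Seoul, Oslo, Lagos, Dakar → queue [Seoul, Oslo, Lagos, Dakar]
Visit Seoul → queue [Oslo, Lagos, Dakar]
Visit Oslo; enqueue Vilnius, Minsk, Lima, Hanoi, Accra → queue [Lagos, Dakar, Vilnius, Minsk, Lima, Hanoi, Accra]
Visit Lagos → queue [Dakar, Vilnius, Minsk, Lima, Hanoi, Accra]
Visit Dakar → queue [Vilnius, Minsk, Lima, Hanoi, Accra]
Visit Vilnius; enqueue Milan, Cairo → queue [Minsk, Lima, Hanoi, Accra, Milan, Cairo]
Visit Minsk; enqueue Sofia, Riga → queue [Lima, Hanoi, Accra, Milan, Cairo, Sofia, Riga]
Visit Lima → queue [Hanoi, Accra, Milan, Cairo, Sofia, Riga]
Visit Hanoi; enqueue Bogota → queue [Accra, Milan, Cairo, Sofia, Riga, Bogota]
Visit Accra → queue [Milan, Cairo, Sofia, Riga, Bogota]
Visit Milan → queue [Cairo, Sofia, Riga, Bogota]
Visit Cairo → queue [Sofia, Riga, Bogota]
Visit Sofia → queue [Riga, Bogota]
Visit Riga; enqueue Kyoto, Dubai → queue [Bogota, Kyoto, Dubai]
Visit Bogota → queue [Kyoto, Dubai]
Visit Kyoto → queue [Dubai]
Visit Dubai → queue []

Manila Seoul Oslo Lagos Dakar Vilnius Minsk Lima Hanoi Accra Milan Cairo Sofia Riga Bogota Kyoto Dubai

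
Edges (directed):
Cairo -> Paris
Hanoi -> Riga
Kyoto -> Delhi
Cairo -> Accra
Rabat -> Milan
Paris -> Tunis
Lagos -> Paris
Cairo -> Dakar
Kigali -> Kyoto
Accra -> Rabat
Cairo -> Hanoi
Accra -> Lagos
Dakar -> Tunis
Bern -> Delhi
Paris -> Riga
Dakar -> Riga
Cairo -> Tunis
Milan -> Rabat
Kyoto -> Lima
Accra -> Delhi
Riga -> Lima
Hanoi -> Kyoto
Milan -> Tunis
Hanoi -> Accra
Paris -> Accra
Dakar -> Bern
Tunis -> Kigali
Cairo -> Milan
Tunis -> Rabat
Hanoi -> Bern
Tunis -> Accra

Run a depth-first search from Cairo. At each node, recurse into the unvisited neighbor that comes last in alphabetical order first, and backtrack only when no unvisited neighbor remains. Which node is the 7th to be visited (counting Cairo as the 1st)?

Lima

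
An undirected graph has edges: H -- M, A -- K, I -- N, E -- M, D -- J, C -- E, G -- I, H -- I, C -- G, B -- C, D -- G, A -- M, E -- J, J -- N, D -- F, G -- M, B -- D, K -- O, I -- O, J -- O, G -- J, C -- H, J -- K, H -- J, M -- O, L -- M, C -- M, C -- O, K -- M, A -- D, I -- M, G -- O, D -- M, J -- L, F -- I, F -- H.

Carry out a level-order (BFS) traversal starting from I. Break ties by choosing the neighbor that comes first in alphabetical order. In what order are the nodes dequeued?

Visit I; enqueue F, G, H, M, N, O → queue [F, G, H, M, N, O]
Visit F; enqueue D → queue [G, H, M, N, O, D]
Visit G; enqueue C, J → queue [H, M, N, O, D, C, J]
Visit H → queue [M, N, O, D, C, J]
Visit M; enqueue A, E, K, L → queue [N, O, D, C, J, A, E, K, L]
Visit N → queue [O, D, C, J, A, E, K, L]
Visit O → queue [D, C, J, A, E, K, L]
Visit D; enqueue B → queue [C, J, A, E, K, L, B]
Visit C → queue [J, A, E, K, L, B]
Visit J → queue [A, E, K, L, B]
Visit A → queue [E, K, L, B]
Visit E → queue [K, L, B]
Visit K → queue [L, B]
Visit L → queue [B]
Visit B → queue []

I, F, G, H, M, N, O, D, C, J, A, E, K, L, B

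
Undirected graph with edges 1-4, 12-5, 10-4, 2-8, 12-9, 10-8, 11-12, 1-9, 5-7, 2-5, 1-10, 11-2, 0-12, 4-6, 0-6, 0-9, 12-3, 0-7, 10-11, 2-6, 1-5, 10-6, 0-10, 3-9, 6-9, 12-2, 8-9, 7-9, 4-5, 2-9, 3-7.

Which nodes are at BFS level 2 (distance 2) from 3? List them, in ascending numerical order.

0, 1, 2, 5, 6, 8, 11

Level 0: 3
Level 1: 7, 9, 12
Level 2: 0, 1, 2, 5, 6, 8, 11
Level 3: 4, 10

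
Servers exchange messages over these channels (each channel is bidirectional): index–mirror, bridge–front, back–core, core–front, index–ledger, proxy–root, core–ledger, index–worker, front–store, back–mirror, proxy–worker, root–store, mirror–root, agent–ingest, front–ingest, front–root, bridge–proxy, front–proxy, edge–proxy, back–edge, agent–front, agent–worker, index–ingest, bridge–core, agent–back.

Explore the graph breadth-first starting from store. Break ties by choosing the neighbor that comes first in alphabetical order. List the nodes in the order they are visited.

Visit store; enqueue front, root → queue [front, root]
Visit front; enqueue agent, bridge, core, ingest, proxy → queue [root, agent, bridge, core, ingest, proxy]
Visit root; enqueue mirror → queue [agent, bridge, core, ingest, proxy, mirror]
Visit agent; enqueue back, worker → queue [bridge, core, ingest, proxy, mirror, back, worker]
Visit bridge → queue [core, ingest, proxy, mirror, back, worker]
Visit core; enqueue ledger → queue [ingest, proxy, mirror, back, worker, ledger]
Visit ingest; enqueue index → queue [proxy, mirror, back, worker, ledger, index]
Visit proxy; enqueue edge → queue [mirror, back, worker, ledger, index, edge]
Visit mirror → queue [back, worker, ledger, index, edge]
Visit back → queue [worker, ledger, index, edge]
Visit worker → queue [ledger, index, edge]
Visit ledger → queue [index, edge]
Visit index → queue [edge]
Visit edge → queue []

store, front, root, agent, bridge, core, ingest, proxy, mirror, back, worker, ledger, index, edge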